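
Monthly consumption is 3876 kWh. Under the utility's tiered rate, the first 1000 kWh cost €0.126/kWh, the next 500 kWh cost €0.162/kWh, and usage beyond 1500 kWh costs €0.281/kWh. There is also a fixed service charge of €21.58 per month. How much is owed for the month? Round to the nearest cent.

€896.24

First 1000 kWh × €0.126 = €126.00
Next 500 kWh × €0.162 = €81.00
Remaining 2376 kWh × €0.281 = €667.66
Energy charge = €874.66; + service €21.58 = €896.24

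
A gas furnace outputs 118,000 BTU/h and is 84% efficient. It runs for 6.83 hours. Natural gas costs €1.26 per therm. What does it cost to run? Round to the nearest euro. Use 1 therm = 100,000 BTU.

Heat delivered = 118,000 BTU/h × 6.83 h = 805,940 BTU
Gas input = 805,940 / 0.84 = 959,452 BTU
= 959,452 / 100,000 = 9.595 therm
Cost = 9.595 × €1.26/therm = €12.09 ≈ €12

€12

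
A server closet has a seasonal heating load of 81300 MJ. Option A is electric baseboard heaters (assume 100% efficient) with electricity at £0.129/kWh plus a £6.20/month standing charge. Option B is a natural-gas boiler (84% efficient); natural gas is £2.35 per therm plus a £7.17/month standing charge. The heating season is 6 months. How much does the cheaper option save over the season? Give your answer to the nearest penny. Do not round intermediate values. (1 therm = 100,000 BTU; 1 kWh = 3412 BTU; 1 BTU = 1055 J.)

Heat load = 81300 MJ = 81,300,000,000 J / 1055 = 77,061,611 BTU
Gas: input = 77,061,611 / 0.84 = 91,740,014 BTU = 917.4 therm → 917.4 × £2.35 = £2,155.89; + 6 × £7.17 standing = £2,198.91
Electric: 77,061,611 BTU / 3412 = 22,590 kWh → × £0.129 = £2,913.53; + 6 × £6.20 standing = £2,950.73
Difference = |£2,198.91 − £2,950.73| = £751.81

£751.81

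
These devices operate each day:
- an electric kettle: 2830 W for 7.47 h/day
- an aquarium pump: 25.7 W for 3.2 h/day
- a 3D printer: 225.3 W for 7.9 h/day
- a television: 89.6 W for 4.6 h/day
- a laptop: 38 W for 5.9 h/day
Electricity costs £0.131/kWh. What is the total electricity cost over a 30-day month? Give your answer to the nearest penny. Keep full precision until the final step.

£92.90

electric kettle: 2830 W × 7.47 h × 30 d = 634,203 Wh = 634.2 kWh
aquarium pump: 25.7 W × 3.2 h × 30 d = 2,467 Wh = 2.467 kWh
3D printer: 225.3 W × 7.9 h × 30 d = 53,396 Wh = 53.4 kWh
television: 89.6 W × 4.6 h × 30 d = 12,365 Wh = 12.36 kWh
laptop: 38 W × 5.9 h × 30 d = 6,726 Wh = 6.726 kWh
Total energy = 634.2 + 2.467 + 53.4 + 12.36 + 6.726 = 709.2 kWh
Cost = 709.2 kWh × £0.131 = £92.90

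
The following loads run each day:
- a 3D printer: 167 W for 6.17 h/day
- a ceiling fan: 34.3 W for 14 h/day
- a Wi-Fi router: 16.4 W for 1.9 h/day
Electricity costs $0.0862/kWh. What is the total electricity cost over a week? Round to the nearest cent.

$0.93

3D printer: 167 W × 6.17 h × 7 d = 7,213 Wh = 7.213 kWh
ceiling fan: 34.3 W × 14 h × 7 d = 3,361 Wh = 3.361 kWh
Wi-Fi router: 16.4 W × 1.9 h × 7 d = 218 Wh = 0.2181 kWh
Total energy = 7.213 + 3.361 + 0.2181 = 10.79 kWh
Cost = 10.79 kWh × $0.0862 = $0.93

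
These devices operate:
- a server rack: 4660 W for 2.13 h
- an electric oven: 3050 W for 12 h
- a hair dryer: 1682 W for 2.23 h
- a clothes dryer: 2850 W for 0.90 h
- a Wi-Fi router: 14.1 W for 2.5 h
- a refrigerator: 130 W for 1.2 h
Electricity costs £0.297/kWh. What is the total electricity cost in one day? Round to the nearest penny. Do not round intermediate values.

server rack: 4660 W × 2.13 h = 9,926 Wh = 9.926 kWh
electric oven: 3050 W × 12 h = 36,600 Wh = 36.6 kWh
hair dryer: 1682 W × 2.23 h = 3,751 Wh = 3.751 kWh
clothes dryer: 2850 W × 0.90 h = 2,565 Wh = 2.565 kWh
Wi-Fi router: 14.1 W × 2.5 h = 35 Wh = 0.03525 kWh
refrigerator: 130 W × 1.2 h = 156 Wh = 0.156 kWh
Total energy = 9.926 + 36.6 + 3.751 + 2.565 + 0.03525 + 0.156 = 53.03 kWh
Cost = 53.03 kWh × £0.297 = £15.75

£15.75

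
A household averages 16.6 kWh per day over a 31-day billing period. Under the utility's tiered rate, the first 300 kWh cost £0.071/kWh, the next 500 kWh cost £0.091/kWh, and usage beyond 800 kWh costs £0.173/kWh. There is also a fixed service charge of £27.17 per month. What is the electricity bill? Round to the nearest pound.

£68

Usage = 16.6 kWh/day × 31 days = 514.6 kWh
First 300 kWh × £0.071 = £21.30
Next 214.6 kWh × £0.091 = £19.53
Remaining tier: 0 kWh (not reached)
Energy charge = £40.83; + service £27.17 = £68.00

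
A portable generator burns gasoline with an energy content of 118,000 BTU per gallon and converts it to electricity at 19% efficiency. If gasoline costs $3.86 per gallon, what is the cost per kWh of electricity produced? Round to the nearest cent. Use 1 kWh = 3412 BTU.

$0.59

Electrical output per gallon = 118,000 BTU × 0.19 / 3412 BTU/kWh = 6.571 kWh
Cost per kWh = $3.86 / 6.571 kWh = $0.587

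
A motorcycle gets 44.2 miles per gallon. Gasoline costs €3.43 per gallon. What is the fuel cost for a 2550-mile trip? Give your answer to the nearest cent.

Fuel = 2550 mi / 44.2 mpg = 57.69 gal
Cost = 57.69 gal × €3.43/gal = €197.88

€197.88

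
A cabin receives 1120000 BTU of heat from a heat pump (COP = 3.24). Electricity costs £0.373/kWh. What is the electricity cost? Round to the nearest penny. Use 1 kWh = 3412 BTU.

£37.79

Heat delivered = 1,120,000 BTU / 3412 = 328.3 kWh
Electrical input = 328.3 kWh / 3.24 = 101.3 kWh
Cost = 101.3 × £0.373/kWh = £37.79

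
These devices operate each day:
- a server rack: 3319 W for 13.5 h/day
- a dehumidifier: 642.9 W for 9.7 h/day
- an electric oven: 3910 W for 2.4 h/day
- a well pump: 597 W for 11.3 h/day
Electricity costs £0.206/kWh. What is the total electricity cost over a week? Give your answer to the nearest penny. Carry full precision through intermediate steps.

server rack: 3319 W × 13.5 h × 7 d = 313,646 Wh = 313.6 kWh
dehumidifier: 642.9 W × 9.7 h × 7 d = 43,653 Wh = 43.65 kWh
electric oven: 3910 W × 2.4 h × 7 d = 65,688 Wh = 65.69 kWh
well pump: 597 W × 11.3 h × 7 d = 47,223 Wh = 47.22 kWh
Total energy = 313.6 + 43.65 + 65.69 + 47.22 = 470.2 kWh
Cost = 470.2 kWh × £0.206 = £96.86

£96.86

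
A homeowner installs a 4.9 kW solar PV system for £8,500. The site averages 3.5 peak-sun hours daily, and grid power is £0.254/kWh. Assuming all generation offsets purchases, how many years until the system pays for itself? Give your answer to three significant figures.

Daily generation = 4.9 kW × 3.5 h = 17.15 kWh
Annual generation = 17.15 × 365 = 6259.8 kWh
Annual savings = 6259.8 × £0.254 = £1,589.98
Payback = £8,500 / £1,589.98 = 5.35 years

5.35 years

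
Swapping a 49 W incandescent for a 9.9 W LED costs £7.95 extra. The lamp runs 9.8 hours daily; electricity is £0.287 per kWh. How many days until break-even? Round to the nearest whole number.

72 days

Power saved = 49 − 9.9 = 39.1 W
Daily energy saved = 39.1 W × 9.8 h = 383.2 Wh = 0.38318 kWh
Daily savings = 0.38318 × £0.287 = £0.1100
Payback = £7.95 / £0.1100 per day = 72.29 days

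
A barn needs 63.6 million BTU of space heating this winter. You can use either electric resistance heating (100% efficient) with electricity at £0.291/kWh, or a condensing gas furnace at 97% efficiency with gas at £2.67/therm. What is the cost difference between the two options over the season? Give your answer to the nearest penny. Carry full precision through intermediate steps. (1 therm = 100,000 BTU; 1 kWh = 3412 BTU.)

£3673.63

Heat load = 63.6 × 10⁶ BTU = 63,600,000 BTU
Gas: input = 63,600,000 / 0.97 = 65,567,010 BTU = 655.7 therm → 655.7 × £2.67 = £1,750.64
Electric: 63,600,000 BTU / 3412 = 18,640 kWh → × £0.291 = £5,424.27
Difference = |£1,750.64 − £5,424.27| = £3,673.63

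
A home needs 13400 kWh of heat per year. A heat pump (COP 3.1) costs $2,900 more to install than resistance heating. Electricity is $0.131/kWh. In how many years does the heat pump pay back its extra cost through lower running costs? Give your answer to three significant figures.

Resistance: 13400 kWh × $0.131 = $1,755.40/yr
Heat pump: 13400 / 3.1 = 4323 kWh in → × $0.131 = $566.26/yr
Annual savings = $1,189.14
Payback = $2,900 / $1,189.14 = 2.44 years

2.44 years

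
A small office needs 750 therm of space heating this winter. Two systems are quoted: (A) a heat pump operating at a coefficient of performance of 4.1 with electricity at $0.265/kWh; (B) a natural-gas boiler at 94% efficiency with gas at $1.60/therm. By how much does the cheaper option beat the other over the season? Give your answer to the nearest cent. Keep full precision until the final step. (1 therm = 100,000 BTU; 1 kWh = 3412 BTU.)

Heat load = 750 therm × 100,000 = 75,000,000 BTU
Gas: input = 75,000,000 / 0.94 = 79,787,234 BTU = 797.9 therm → 797.9 × $1.60 = $1,276.60
Heat pump: 75,000,000 BTU / 3412 = 21,980 kWh heat; / 4.1 = 5,361 kWh in → × $0.265 = $1,420.74
Difference = |$1,276.60 − $1,420.74| = $144.14

$144.14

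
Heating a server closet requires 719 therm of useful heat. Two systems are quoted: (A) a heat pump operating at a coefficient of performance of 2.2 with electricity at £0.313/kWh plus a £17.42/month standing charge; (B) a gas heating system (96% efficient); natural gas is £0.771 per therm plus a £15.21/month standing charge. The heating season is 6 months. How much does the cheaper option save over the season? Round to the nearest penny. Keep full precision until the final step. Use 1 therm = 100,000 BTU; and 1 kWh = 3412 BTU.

£2433.88

Heat load = 719 therm × 100,000 = 71,900,000 BTU
Gas: input = 71,900,000 / 0.96 = 74,895,833 BTU = 749 therm → 749 × £0.771 = £577.45; + 6 × £15.21 standing = £668.71
Heat pump: 71,900,000 BTU / 3412 = 21,070 kWh heat; / 2.2 = 9,578 kWh in → × £0.313 = £2,998.07; + 6 × £17.42 standing = £3,102.59
Difference = |£668.71 − £3,102.59| = £2,433.88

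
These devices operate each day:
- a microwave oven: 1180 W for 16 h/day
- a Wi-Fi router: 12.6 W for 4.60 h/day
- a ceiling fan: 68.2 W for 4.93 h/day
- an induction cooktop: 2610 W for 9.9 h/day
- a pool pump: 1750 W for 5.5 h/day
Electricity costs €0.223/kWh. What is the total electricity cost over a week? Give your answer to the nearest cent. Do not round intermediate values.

microwave oven: 1180 W × 16 h × 7 d = 132,160 Wh = 132.2 kWh
Wi-Fi router: 12.6 W × 4.60 h × 7 d = 406 Wh = 0.4057 kWh
ceiling fan: 68.2 W × 4.93 h × 7 d = 2,354 Wh = 2.354 kWh
induction cooktop: 2610 W × 9.9 h × 7 d = 180,873 Wh = 180.9 kWh
pool pump: 1750 W × 5.5 h × 7 d = 67,375 Wh = 67.38 kWh
Total energy = 132.2 + 0.4057 + 2.354 + 180.9 + 67.38 = 383.2 kWh
Cost = 383.2 kWh × €0.223 = €85.45

€85.45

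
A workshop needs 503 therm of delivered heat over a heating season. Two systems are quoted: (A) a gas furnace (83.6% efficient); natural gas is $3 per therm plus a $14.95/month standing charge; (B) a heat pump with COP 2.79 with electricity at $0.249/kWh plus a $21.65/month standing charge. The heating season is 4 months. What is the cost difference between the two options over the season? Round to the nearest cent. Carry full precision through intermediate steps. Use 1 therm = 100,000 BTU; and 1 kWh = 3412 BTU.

Heat load = 503 therm × 100,000 = 50,300,000 BTU
Gas: input = 50,300,000 / 0.836 = 60,167,464 BTU = 601.7 therm → 601.7 × $3 = $1,805.02; + 4 × $14.95 standing = $1,864.82
Heat pump: 50,300,000 BTU / 3412 = 14,740 kWh heat; / 2.79 = 5,284 kWh in → × $0.249 = $1,315.69; + 4 × $21.65 standing = $1,402.29
Difference = |$1,864.82 − $1,402.29| = $462.53

$462.53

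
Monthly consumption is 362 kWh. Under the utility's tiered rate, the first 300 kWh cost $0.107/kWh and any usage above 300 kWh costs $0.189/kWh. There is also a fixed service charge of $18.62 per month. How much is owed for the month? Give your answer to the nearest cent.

First 300 kWh × $0.107 = $32.10
Remaining 62 kWh × $0.189 = $11.72
Energy charge = $43.82; + service $18.62 = $62.44

$62.44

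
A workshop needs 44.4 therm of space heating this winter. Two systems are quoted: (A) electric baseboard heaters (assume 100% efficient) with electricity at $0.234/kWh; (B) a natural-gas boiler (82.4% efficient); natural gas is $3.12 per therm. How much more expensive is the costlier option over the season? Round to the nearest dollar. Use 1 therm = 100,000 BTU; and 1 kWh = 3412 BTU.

Heat load = 44.4 therm × 100,000 = 4,440,000 BTU
Gas: input = 4,440,000 / 0.824 = 5,388,350 BTU = 53.88 therm → 53.88 × $3.12 = $168.12
Electric: 4,440,000 BTU / 3412 = 1,301 kWh → × $0.234 = $304.50
Difference = |$168.12 − $304.50| = $136.39 ≈ $136

$136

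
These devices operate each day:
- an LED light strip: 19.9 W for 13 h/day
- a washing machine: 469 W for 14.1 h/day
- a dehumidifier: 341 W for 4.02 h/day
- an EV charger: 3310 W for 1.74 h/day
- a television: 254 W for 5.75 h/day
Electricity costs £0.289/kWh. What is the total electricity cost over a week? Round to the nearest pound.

LED light strip: 19.9 W × 13 h × 7 d = 1,811 Wh = 1.811 kWh
washing machine: 469 W × 14.1 h × 7 d = 46,290 Wh = 46.29 kWh
dehumidifier: 341 W × 4.02 h × 7 d = 9,596 Wh = 9.596 kWh
EV charger: 3310 W × 1.74 h × 7 d = 40,316 Wh = 40.32 kWh
television: 254 W × 5.75 h × 7 d = 10,224 Wh = 10.22 kWh
Total energy = 1.811 + 46.29 + 9.596 + 40.32 + 10.22 = 108.2 kWh
Cost = 108.2 kWh × £0.289 = £31.28 ≈ £31

£31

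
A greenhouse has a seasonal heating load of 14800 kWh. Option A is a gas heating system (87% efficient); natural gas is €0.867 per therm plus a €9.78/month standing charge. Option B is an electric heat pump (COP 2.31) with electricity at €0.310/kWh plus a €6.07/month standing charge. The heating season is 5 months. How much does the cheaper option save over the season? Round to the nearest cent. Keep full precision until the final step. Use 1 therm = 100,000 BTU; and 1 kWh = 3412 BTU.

€1464.36

Heat load = 14800 kWh × 3412 = 50,497,600 BTU
Gas: input = 50,497,600 / 0.87 = 58,043,218 BTU = 580.4 therm → 580.4 × €0.867 = €503.23; + 5 × €9.78 standing = €552.13
Heat pump: 50,497,600 BTU / 3412 = 14,800 kWh heat; / 2.31 = 6,407 kWh in → × €0.310 = €1,986.15; + 5 × €6.07 standing = €2,016.50
Difference = |€552.13 − €2,016.50| = €1,464.36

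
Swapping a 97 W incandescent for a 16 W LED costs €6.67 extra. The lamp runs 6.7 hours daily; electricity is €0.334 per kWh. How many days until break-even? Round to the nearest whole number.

Power saved = 97 − 16 = 81 W
Daily energy saved = 81 W × 6.7 h = 542.7 Wh = 0.5427 kWh
Daily savings = 0.5427 × €0.334 = €0.1813
Payback = €6.67 / €0.1813 per day = 36.8 days

37 days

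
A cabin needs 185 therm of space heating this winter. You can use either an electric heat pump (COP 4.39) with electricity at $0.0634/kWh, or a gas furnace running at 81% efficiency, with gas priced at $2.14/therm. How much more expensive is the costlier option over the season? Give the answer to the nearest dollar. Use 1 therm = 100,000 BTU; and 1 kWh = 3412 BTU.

Heat load = 185 therm × 100,000 = 18,500,000 BTU
Gas: input = 18,500,000 / 0.81 = 22,839,506 BTU = 228.4 therm → 228.4 × $2.14 = $488.77
Heat pump: 18,500,000 BTU / 3412 = 5,422 kWh heat; / 4.39 = 1,235 kWh in → × $0.0634 = $78.30
Difference = |$488.77 − $78.30| = $410.46 ≈ $410

$410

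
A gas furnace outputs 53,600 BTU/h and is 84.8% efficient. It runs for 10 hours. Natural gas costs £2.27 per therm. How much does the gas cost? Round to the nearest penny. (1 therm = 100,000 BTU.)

£14.35

Heat delivered = 53,600 BTU/h × 10 h = 536,000 BTU
Gas input = 536,000 / 0.848 = 632,075 BTU
= 632,075 / 100,000 = 6.321 therm
Cost = 6.321 × £2.27/therm = £14.35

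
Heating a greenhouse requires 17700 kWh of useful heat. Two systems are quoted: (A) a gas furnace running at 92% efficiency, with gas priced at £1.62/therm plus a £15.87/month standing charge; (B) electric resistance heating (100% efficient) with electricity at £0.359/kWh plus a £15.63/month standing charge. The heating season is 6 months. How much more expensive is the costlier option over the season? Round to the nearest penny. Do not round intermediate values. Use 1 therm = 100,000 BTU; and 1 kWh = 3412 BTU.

Heat load = 17700 kWh × 3412 = 60,392,400 BTU
Gas: input = 60,392,400 / 0.92 = 65,643,913 BTU = 656.4 therm → 656.4 × £1.62 = £1,063.43; + 6 × £15.87 standing = £1,158.65
Electric: 60,392,400 BTU / 3412 = 17,700 kWh → × £0.359 = £6,354.30; + 6 × £15.63 standing = £6,448.08
Difference = |£1,158.65 − £6,448.08| = £5,289.43

£5289.43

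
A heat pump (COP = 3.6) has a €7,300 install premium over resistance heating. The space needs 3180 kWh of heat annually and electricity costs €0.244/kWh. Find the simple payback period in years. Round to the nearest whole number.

Resistance: 3180 kWh × €0.244 = €775.92/yr
Heat pump: 3180 / 3.6 = 883.3 kWh in → × €0.244 = €215.53/yr
Annual savings = €560.39
Payback = €7,300 / €560.39 = 13 years

13 years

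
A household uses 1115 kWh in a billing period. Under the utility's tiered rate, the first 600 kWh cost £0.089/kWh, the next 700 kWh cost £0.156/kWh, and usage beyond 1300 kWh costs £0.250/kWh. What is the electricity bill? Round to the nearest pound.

£134

First 600 kWh × £0.089 = £53.40
Next 515 kWh × £0.156 = £80.34
Remaining tier: 0 kWh (not reached)
Total = £133.74 ≈ £134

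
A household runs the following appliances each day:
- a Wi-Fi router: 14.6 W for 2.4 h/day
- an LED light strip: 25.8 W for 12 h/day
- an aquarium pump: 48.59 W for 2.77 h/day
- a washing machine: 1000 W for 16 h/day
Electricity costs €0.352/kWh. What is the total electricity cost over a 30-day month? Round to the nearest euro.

Wi-Fi router: 14.6 W × 2.4 h × 30 d = 1,051 Wh = 1.051 kWh
LED light strip: 25.8 W × 12 h × 30 d = 9,288 Wh = 9.288 kWh
aquarium pump: 48.59 W × 2.77 h × 30 d = 4,038 Wh = 4.038 kWh
washing machine: 1000 W × 16 h × 30 d = 480,000 Wh = 480 kWh
Total energy = 1.051 + 9.288 + 4.038 + 480 = 494.4 kWh
Cost = 494.4 kWh × €0.352 = €174.02 ≈ €174

€174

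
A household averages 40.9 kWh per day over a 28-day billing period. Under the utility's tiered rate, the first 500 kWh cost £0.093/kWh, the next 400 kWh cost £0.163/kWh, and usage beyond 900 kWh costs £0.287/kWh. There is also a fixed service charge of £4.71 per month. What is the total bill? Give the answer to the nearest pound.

£187

Usage = 40.9 kWh/day × 28 days = 1145.2 kWh
First 500 kWh × £0.093 = £46.50
Next 400 kWh × £0.163 = £65.20
Remaining 245.2 kWh × £0.287 = £70.37
Energy charge = £182.07; + service £4.71 = £186.78 ≈ £187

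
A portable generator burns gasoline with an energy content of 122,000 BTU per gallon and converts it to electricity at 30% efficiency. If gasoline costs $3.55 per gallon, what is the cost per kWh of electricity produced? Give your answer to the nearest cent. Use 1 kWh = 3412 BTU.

$0.33

Electrical output per gallon = 122,000 BTU × 0.30 / 3412 BTU/kWh = 10.73 kWh
Cost per kWh = $3.55 / 10.73 kWh = $0.331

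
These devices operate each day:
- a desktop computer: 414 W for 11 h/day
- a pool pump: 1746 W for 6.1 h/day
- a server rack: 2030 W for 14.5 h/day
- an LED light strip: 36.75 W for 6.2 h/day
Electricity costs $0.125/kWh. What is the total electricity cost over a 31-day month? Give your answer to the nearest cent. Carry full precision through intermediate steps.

$173.86

desktop computer: 414 W × 11 h × 31 d = 141,174 Wh = 141.2 kWh
pool pump: 1746 W × 6.1 h × 31 d = 330,169 Wh = 330.2 kWh
server rack: 2030 W × 14.5 h × 31 d = 912,485 Wh = 912.5 kWh
LED light strip: 36.75 W × 6.2 h × 31 d = 7,063 Wh = 7.063 kWh
Total energy = 141.2 + 330.2 + 912.5 + 7.063 = 1,391 kWh
Cost = 1,391 kWh × $0.125 = $173.86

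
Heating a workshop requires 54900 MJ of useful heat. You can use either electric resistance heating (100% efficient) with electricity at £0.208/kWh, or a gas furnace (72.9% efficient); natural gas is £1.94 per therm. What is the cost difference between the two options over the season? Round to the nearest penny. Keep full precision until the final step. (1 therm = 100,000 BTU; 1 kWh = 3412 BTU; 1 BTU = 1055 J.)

Heat load = 54900 MJ = 54,900,000,000 J / 1055 = 52,037,915 BTU
Gas: input = 52,037,915 / 0.729 = 71,382,599 BTU = 713.8 therm → 713.8 × £1.94 = £1,384.82
Electric: 52,037,915 BTU / 3412 = 15,250 kWh → × £0.208 = £3,172.30
Difference = |£1,384.82 − £3,172.30| = £1,787.48

£1787.48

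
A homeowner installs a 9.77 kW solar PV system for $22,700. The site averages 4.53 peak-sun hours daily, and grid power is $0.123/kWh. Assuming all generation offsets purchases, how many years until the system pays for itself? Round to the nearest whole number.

Daily generation = 9.77 kW × 4.53 h = 44.26 kWh
Annual generation = 44.26 × 365 = 16154 kWh
Annual savings = 16154 × $0.123 = $1,986.97
Payback = $22,700 / $1,986.97 = 11.4 years

11 years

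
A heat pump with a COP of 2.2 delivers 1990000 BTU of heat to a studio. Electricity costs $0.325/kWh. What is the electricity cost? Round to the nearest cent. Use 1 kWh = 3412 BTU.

$86.16

Heat delivered = 1,990,000 BTU / 3412 = 583.2 kWh
Electrical input = 583.2 kWh / 2.2 = 265.1 kWh
Cost = 265.1 × $0.325/kWh = $86.16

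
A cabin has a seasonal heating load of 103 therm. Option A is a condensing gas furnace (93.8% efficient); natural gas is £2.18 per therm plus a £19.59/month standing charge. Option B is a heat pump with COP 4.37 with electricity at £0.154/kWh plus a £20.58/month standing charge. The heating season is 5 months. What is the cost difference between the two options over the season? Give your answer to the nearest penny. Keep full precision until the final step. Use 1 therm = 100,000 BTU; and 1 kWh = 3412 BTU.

£128.05

Heat load = 103 therm × 100,000 = 10,300,000 BTU
Gas: input = 10,300,000 / 0.938 = 10,980,810 BTU = 109.8 therm → 109.8 × £2.18 = £239.38; + 5 × £19.59 standing = £337.33
Heat pump: 10,300,000 BTU / 3412 = 3,019 kWh heat; / 4.37 = 690.8 kWh in → × £0.154 = £106.38; + 5 × £20.58 standing = £209.28
Difference = |£337.33 − £209.28| = £128.05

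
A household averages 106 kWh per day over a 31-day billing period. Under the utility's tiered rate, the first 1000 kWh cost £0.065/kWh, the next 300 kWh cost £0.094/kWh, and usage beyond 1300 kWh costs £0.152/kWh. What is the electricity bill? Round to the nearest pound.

Usage = 106 kWh/day × 31 days = 3286 kWh
First 1000 kWh × £0.065 = £65.00
Next 300 kWh × £0.094 = £28.20
Remaining 1986 kWh × £0.152 = £301.87
Total = £395.07 ≈ £395

£395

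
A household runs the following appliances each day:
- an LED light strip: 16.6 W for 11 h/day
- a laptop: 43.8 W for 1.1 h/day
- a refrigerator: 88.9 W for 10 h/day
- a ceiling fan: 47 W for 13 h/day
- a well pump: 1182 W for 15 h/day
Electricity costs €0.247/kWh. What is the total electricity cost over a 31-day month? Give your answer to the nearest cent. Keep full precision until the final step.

€149.01

LED light strip: 16.6 W × 11 h × 31 d = 5,661 Wh = 5.661 kWh
laptop: 43.8 W × 1.1 h × 31 d = 1,494 Wh = 1.494 kWh
refrigerator: 88.9 W × 10 h × 31 d = 27,559 Wh = 27.56 kWh
ceiling fan: 47 W × 13 h × 31 d = 18,941 Wh = 18.94 kWh
well pump: 1182 W × 15 h × 31 d = 549,630 Wh = 549.6 kWh
Total energy = 5.661 + 1.494 + 27.56 + 18.94 + 549.6 = 603.3 kWh
Cost = 603.3 kWh × €0.247 = €149.01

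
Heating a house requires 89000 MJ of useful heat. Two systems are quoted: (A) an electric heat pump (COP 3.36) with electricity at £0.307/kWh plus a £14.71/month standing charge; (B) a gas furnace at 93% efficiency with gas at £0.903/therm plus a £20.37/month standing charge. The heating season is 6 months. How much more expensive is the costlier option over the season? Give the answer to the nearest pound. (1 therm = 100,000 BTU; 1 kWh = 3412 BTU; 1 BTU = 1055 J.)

Heat load = 89000 MJ = 89,000,000,000 J / 1055 = 84,360,190 BTU
Gas: input = 84,360,190 / 0.93 = 90,709,881 BTU = 907.1 therm → 907.1 × £0.903 = £819.11; + 6 × £20.37 standing = £941.33
Heat pump: 84,360,190 BTU / 3412 = 24,720 kWh heat; / 3.36 = 7,358 kWh in → × £0.307 = £2,259.06; + 6 × £14.71 standing = £2,347.32
Difference = |£941.33 − £2,347.32| = £1,405.99 ≈ £1406

£1406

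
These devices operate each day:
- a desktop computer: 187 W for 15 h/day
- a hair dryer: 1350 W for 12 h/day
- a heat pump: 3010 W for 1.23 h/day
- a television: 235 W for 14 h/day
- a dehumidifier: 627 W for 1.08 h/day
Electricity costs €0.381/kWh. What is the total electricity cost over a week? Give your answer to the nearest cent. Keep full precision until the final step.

€71.14

desktop computer: 187 W × 15 h × 7 d = 19,635 Wh = 19.64 kWh
hair dryer: 1350 W × 12 h × 7 d = 113,400 Wh = 113.4 kWh
heat pump: 3010 W × 1.23 h × 7 d = 25,916 Wh = 25.92 kWh
television: 235 W × 14 h × 7 d = 23,030 Wh = 23.03 kWh
dehumidifier: 627 W × 1.08 h × 7 d = 4,740 Wh = 4.74 kWh
Total energy = 19.64 + 113.4 + 25.92 + 23.03 + 4.74 = 186.7 kWh
Cost = 186.7 kWh × €0.381 = €71.14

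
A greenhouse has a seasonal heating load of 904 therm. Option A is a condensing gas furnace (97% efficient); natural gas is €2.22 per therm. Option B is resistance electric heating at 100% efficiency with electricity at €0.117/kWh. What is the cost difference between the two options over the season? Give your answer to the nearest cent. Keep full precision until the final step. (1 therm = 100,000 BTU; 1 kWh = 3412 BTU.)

Heat load = 904 therm × 100,000 = 90,400,000 BTU
Gas: input = 90,400,000 / 0.97 = 93,195,876 BTU = 932 therm → 932 × €2.22 = €2,068.95
Electric: 90,400,000 BTU / 3412 = 26,490 kWh → × €0.117 = €3,099.88
Difference = |€2,068.95 − €3,099.88| = €1,030.93

€1030.93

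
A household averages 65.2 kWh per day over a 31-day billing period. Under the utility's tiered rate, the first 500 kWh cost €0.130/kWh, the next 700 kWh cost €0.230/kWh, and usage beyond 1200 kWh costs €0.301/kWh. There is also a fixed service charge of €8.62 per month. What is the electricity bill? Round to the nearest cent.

€481.80

Usage = 65.2 kWh/day × 31 days = 2021.2 kWh
First 500 kWh × €0.130 = €65.00
Next 700 kWh × €0.230 = €161.00
Remaining 821.2 kWh × €0.301 = €247.18
Energy charge = €473.18; + service €8.62 = €481.80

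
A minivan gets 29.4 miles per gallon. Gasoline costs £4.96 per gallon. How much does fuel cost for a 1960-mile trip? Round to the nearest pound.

Fuel = 1960 mi / 29.4 mpg = 66.67 gal
Cost = 66.67 gal × £4.96/gal = £330.67 ≈ £331

£331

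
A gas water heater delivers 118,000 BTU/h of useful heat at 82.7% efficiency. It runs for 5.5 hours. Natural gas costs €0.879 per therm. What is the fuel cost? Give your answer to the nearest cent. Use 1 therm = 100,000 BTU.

Heat delivered = 118,000 BTU/h × 5.5 h = 649,000 BTU
Gas input = 649,000 / 0.827 = 784,764 BTU
= 784,764 / 100,000 = 7.848 therm
Cost = 7.848 × €0.879/therm = €6.90

€6.90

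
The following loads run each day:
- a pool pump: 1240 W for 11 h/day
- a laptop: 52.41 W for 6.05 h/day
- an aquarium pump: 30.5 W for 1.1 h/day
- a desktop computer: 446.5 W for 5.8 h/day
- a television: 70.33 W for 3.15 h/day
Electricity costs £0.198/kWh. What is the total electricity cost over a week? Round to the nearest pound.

pool pump: 1240 W × 11 h × 7 d = 95,480 Wh = 95.48 kWh
laptop: 52.41 W × 6.05 h × 7 d = 2,220 Wh = 2.22 kWh
aquarium pump: 30.5 W × 1.1 h × 7 d = 235 Wh = 0.2349 kWh
desktop computer: 446.5 W × 5.8 h × 7 d = 18,128 Wh = 18.13 kWh
television: 70.33 W × 3.15 h × 7 d = 1,551 Wh = 1.551 kWh
Total energy = 95.48 + 2.22 + 0.2349 + 18.13 + 1.551 = 117.6 kWh
Cost = 117.6 kWh × £0.198 = £23.29 ≈ £23

£23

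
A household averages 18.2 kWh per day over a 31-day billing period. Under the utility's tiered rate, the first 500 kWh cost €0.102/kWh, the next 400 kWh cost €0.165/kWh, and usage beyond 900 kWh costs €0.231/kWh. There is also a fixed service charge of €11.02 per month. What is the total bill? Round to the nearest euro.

€73

Usage = 18.2 kWh/day × 31 days = 564.2 kWh
First 500 kWh × €0.102 = €51.00
Next 64.2 kWh × €0.165 = €10.59
Remaining tier: 0 kWh (not reached)
Energy charge = €61.59; + service €11.02 = €72.61 ≈ €73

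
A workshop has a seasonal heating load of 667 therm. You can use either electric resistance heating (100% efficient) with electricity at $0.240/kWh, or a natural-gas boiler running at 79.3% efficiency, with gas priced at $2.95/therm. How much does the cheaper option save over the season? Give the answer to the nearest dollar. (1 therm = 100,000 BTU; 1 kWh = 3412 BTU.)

Heat load = 667 therm × 100,000 = 66,700,000 BTU
Gas: input = 66,700,000 / 0.793 = 84,110,971 BTU = 841.1 therm → 841.1 × $2.95 = $2,481.27
Electric: 66,700,000 BTU / 3412 = 19,550 kWh → × $0.240 = $4,691.68
Difference = |$2,481.27 − $4,691.68| = $2,210.40 ≈ $2210

$2210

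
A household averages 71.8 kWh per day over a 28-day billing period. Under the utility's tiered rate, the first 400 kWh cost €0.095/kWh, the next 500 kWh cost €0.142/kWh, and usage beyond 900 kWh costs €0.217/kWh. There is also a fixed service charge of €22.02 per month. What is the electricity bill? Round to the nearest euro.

Usage = 71.8 kWh/day × 28 days = 2010.4 kWh
First 400 kWh × €0.095 = €38.00
Next 500 kWh × €0.142 = €71.00
Remaining 1110.4 kWh × €0.217 = €240.96
Energy charge = €349.96; + service €22.02 = €371.98 ≈ €372

€372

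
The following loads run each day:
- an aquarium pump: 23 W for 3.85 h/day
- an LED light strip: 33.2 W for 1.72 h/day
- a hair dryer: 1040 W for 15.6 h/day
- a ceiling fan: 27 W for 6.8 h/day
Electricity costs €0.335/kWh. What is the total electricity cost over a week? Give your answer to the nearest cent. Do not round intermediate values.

€38.82

aquarium pump: 23 W × 3.85 h × 7 d = 620 Wh = 0.6199 kWh
LED light strip: 33.2 W × 1.72 h × 7 d = 400 Wh = 0.3997 kWh
hair dryer: 1040 W × 15.6 h × 7 d = 113,568 Wh = 113.6 kWh
ceiling fan: 27 W × 6.8 h × 7 d = 1,285 Wh = 1.285 kWh
Total energy = 0.6199 + 0.3997 + 113.6 + 1.285 = 115.9 kWh
Cost = 115.9 kWh × €0.335 = €38.82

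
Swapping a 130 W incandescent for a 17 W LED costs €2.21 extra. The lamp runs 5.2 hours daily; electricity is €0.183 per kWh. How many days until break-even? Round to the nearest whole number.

Power saved = 130 − 17 = 113 W
Daily energy saved = 113 W × 5.2 h = 587.6 Wh = 0.5876 kWh
Daily savings = 0.5876 × €0.183 = €0.1075
Payback = €2.21 / €0.1075 per day = 20.55 days

21 days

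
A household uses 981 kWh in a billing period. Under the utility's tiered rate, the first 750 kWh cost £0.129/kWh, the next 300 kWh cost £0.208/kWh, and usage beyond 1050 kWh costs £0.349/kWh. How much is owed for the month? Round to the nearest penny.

£144.80

First 750 kWh × £0.129 = £96.75
Next 231 kWh × £0.208 = £48.05
Remaining tier: 0 kWh (not reached)
Total = £144.80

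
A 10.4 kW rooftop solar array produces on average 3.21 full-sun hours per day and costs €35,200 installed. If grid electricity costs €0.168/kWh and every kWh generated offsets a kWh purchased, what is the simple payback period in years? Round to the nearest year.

Daily generation = 10.4 kW × 3.21 h = 33.38 kWh
Annual generation = 33.38 × 365 = 12185 kWh
Annual savings = 12185 × €0.168 = €2,047.11
Payback = €35,200 / €2,047.11 = 17.2 years

17 years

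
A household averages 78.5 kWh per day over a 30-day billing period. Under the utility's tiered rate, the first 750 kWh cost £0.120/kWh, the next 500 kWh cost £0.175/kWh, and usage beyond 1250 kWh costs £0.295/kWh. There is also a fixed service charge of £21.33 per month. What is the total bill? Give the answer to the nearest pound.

Usage = 78.5 kWh/day × 30 days = 2355 kWh
First 750 kWh × £0.120 = £90.00
Next 500 kWh × £0.175 = £87.50
Remaining 1105 kWh × £0.295 = £325.97
Energy charge = £503.47; + service £21.33 = £524.80 ≈ £525

£525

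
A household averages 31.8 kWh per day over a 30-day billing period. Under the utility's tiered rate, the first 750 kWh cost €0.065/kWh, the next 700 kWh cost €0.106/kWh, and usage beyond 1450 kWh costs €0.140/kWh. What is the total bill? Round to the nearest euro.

Usage = 31.8 kWh/day × 30 days = 954 kWh
First 750 kWh × €0.065 = €48.75
Next 204 kWh × €0.106 = €21.62
Remaining tier: 0 kWh (not reached)
Total = €70.37 ≈ €70

€70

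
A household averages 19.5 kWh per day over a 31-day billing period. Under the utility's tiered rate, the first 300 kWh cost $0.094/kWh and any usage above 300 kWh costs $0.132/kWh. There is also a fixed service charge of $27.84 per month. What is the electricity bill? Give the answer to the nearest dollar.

Usage = 19.5 kWh/day × 31 days = 604.5 kWh
First 300 kWh × $0.094 = $28.20
Remaining 304.5 kWh × $0.132 = $40.19
Energy charge = $68.39; + service $27.84 = $96.23 ≈ $96

$96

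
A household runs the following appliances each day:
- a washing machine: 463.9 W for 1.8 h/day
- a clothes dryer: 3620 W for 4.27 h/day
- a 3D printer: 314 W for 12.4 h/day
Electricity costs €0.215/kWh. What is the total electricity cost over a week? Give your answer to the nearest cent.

€30.38

washing machine: 463.9 W × 1.8 h × 7 d = 5,845 Wh = 5.845 kWh
clothes dryer: 3620 W × 4.27 h × 7 d = 108,202 Wh = 108.2 kWh
3D printer: 314 W × 12.4 h × 7 d = 27,255 Wh = 27.26 kWh
Total energy = 5.845 + 108.2 + 27.26 = 141.3 kWh
Cost = 141.3 kWh × €0.215 = €30.38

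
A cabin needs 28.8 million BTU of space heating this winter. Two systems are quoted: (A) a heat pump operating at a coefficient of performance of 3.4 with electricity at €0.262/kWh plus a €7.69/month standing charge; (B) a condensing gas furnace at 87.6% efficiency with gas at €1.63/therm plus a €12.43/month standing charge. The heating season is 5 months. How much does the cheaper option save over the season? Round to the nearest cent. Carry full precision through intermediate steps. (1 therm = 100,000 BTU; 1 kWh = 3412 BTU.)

Heat load = 28.8 × 10⁶ BTU = 28,800,000 BTU
Gas: input = 28,800,000 / 0.876 = 32,876,712 BTU = 328.8 therm → 328.8 × €1.63 = €535.89; + 5 × €12.43 standing = €598.04
Heat pump: 28,800,000 BTU / 3412 = 8,441 kWh heat; / 3.4 = 2,483 kWh in → × €0.262 = €650.44; + 5 × €7.69 standing = €688.89
Difference = |€598.04 − €688.89| = €90.85

€90.85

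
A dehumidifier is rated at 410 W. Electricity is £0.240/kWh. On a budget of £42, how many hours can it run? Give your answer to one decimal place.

426.8 h

Energy budget = £42 / £0.240 per kWh = 175 kWh = 175,000 Wh
Runtime = 175,000 Wh / 410 W = 426.8 h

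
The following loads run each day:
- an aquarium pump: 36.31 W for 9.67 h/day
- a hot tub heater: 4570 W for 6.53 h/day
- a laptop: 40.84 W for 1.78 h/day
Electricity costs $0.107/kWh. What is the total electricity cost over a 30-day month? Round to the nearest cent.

aquarium pump: 36.31 W × 9.67 h × 30 d = 10,534 Wh = 10.53 kWh
hot tub heater: 4570 W × 6.53 h × 30 d = 895,263 Wh = 895.3 kWh
laptop: 40.84 W × 1.78 h × 30 d = 2,181 Wh = 2.181 kWh
Total energy = 10.53 + 895.3 + 2.181 = 908 kWh
Cost = 908 kWh × $0.107 = $97.15

$97.15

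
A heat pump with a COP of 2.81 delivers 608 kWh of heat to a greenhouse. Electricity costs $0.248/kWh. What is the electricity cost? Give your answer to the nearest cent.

$53.66

Electrical input = 608 kWh / 2.81 = 216.4 kWh
Cost = 216.4 × $0.248/kWh = $53.66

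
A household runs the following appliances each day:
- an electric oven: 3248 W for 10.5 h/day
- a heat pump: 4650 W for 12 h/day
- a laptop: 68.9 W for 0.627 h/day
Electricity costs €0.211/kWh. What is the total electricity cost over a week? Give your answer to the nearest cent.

electric oven: 3248 W × 10.5 h × 7 d = 238,728 Wh = 238.7 kWh
heat pump: 4650 W × 12 h × 7 d = 390,600 Wh = 390.6 kWh
laptop: 68.9 W × 0.627 h × 7 d = 302 Wh = 0.3024 kWh
Total energy = 238.7 + 390.6 + 0.3024 = 629.6 kWh
Cost = 629.6 kWh × €0.211 = €132.85

€132.85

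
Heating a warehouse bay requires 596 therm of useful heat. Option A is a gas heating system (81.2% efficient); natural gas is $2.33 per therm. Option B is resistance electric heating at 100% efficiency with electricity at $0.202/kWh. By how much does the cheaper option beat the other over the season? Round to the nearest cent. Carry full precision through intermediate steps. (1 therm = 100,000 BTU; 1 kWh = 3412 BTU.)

Heat load = 596 therm × 100,000 = 59,600,000 BTU
Gas: input = 59,600,000 / 0.812 = 73,399,015 BTU = 734 therm → 734 × $2.33 = $1,710.20
Electric: 59,600,000 BTU / 3412 = 17,470 kWh → × $0.202 = $3,528.49
Difference = |$1,710.20 − $3,528.49| = $1,818.29

$1818.29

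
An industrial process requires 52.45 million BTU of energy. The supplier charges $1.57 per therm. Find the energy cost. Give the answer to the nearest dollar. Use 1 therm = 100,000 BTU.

52.45 million BTU × (10 therm/million BTU) = 524.5 therm
Cost = 524.5 therm × $1.57/therm = $823.47 ≈ $823

$823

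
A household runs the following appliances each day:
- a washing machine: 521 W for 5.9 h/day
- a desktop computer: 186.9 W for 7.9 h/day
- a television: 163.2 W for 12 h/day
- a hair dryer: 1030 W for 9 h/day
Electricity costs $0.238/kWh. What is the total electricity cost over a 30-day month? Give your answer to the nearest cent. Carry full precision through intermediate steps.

washing machine: 521 W × 5.9 h × 30 d = 92,217 Wh = 92.22 kWh
desktop computer: 186.9 W × 7.9 h × 30 d = 44,295 Wh = 44.3 kWh
television: 163.2 W × 12 h × 30 d = 58,752 Wh = 58.75 kWh
hair dryer: 1030 W × 9 h × 30 d = 278,100 Wh = 278.1 kWh
Total energy = 92.22 + 44.3 + 58.75 + 278.1 = 473.4 kWh
Cost = 473.4 kWh × $0.238 = $112.66

$112.66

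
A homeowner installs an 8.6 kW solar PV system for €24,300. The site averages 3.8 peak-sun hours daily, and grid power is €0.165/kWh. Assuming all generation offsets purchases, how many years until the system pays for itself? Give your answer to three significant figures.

Daily generation = 8.6 kW × 3.8 h = 32.68 kWh
Annual generation = 32.68 × 365 = 11928 kWh
Annual savings = 11928 × €0.165 = €1,968.15
Payback = €24,300 / €1,968.15 = 12.3 years

12.3 years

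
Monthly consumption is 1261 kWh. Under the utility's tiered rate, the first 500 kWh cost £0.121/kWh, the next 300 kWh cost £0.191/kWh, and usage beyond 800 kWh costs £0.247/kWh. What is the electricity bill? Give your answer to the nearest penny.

First 500 kWh × £0.121 = £60.50
Next 300 kWh × £0.191 = £57.30
Remaining 461 kWh × £0.247 = £113.87
Total = £231.67

£231.67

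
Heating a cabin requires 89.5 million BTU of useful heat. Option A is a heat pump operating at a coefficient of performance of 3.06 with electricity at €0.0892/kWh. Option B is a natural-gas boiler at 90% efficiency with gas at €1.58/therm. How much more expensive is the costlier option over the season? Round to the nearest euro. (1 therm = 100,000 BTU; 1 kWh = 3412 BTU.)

Heat load = 89.5 × 10⁶ BTU = 89,500,000 BTU
Gas: input = 89,500,000 / 0.90 = 99,444,444 BTU = 994.4 therm → 994.4 × €1.58 = €1,571.22
Heat pump: 89,500,000 BTU / 3412 = 26,230 kWh heat; / 3.06 = 8,572 kWh in → × €0.0892 = €764.64
Difference = |€1,571.22 − €764.64| = €806.58 ≈ €807

€807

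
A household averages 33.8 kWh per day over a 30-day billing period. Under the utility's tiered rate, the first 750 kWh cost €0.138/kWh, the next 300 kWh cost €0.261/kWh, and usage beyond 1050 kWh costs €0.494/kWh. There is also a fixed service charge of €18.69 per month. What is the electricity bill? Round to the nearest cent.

Usage = 33.8 kWh/day × 30 days = 1014 kWh
First 750 kWh × €0.138 = €103.50
Next 264 kWh × €0.261 = €68.90
Remaining tier: 0 kWh (not reached)
Energy charge = €172.40; + service €18.69 = €191.09

€191.09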